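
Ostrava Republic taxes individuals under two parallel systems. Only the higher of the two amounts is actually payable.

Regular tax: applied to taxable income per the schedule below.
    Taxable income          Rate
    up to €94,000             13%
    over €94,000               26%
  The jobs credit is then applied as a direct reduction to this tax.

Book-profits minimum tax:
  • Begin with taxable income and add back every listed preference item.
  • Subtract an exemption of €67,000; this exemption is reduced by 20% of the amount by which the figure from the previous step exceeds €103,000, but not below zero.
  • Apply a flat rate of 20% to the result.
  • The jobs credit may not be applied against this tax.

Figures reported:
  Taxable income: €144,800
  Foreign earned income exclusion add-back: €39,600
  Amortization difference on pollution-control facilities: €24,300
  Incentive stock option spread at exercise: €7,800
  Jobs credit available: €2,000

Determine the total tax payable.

Regular tax:
  €94,000 × 13% = €12,220
  €50,800 × 26% = €13,208
  → €25,428
  Less jobs credit €2,000 → €23,428

Book-profits minimum tax:
  Adjusted income: €144,800 + €39,600 + €24,300 + €7,800 = €216,500
  Exemption: €67,000 − 20% × (€216,500 − €103,000) = €67,000 − €22,700 = €44,300
  Base: €216,500 − €44,300 = €172,200
  €172,200 × 20% = €34,440

€34,440 > €23,428, so the book-profits minimum tax is the binding amount.

€34,440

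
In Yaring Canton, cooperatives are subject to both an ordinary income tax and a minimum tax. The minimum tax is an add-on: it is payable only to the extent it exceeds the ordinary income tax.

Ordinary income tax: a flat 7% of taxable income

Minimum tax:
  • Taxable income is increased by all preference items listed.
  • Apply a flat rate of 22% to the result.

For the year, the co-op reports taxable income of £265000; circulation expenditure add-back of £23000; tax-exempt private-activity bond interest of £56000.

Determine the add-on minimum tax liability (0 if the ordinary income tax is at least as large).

£57130

Ordinary income tax:
  £265000 × 7% = £18550

Minimum tax:
  Adjusted income: £265000 + £23000 + £56000 = £344000
  £344000 × 22% = £75680

Excess of minimum tax over ordinary income tax: £75680 − £18550 = £57130.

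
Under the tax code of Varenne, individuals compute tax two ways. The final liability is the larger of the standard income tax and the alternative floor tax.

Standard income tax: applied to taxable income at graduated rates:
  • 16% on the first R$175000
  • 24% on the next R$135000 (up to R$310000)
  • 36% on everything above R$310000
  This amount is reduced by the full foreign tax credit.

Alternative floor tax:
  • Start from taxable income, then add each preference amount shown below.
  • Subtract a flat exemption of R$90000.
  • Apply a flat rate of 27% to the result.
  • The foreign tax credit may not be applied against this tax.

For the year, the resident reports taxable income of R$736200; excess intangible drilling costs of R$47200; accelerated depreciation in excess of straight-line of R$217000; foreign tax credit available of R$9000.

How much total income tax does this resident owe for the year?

Standard income tax:
  R$175000 × 16% = R$28000
  R$135000 × 24% = R$32400
  R$426200 × 36% = R$153432
  → R$213832
  Less foreign tax credit R$9000 → R$204832

Alternative floor tax:
  Adjusted income: R$736200 + R$47200 + R$217000 = R$1000400
  Less exemption R$90000 → base R$910400
  R$910400 × 27% = R$245808

R$245808 > R$204832, so the alternative floor tax is the binding amount.

R$245808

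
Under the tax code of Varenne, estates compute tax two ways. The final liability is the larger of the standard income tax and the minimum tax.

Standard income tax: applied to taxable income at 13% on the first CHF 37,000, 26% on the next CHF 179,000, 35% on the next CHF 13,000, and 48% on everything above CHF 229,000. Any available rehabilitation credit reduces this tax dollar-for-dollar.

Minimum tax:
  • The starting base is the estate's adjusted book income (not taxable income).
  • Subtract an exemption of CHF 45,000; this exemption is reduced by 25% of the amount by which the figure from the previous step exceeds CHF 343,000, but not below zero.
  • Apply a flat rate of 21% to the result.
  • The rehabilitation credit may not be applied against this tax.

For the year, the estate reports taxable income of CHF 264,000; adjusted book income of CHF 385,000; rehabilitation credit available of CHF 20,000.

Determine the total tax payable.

CHF 73,605

Minimum tax:
  Base (adjusted book income): CHF 385,000
  Exemption: CHF 45,000 − 25% × (CHF 385,000 − CHF 343,000) = CHF 45,000 − CHF 10,500 = CHF 34,500
  Base: CHF 385,000 − CHF 34,500 = CHF 350,500
  CHF 350,500 × 21% = CHF 73,605

Standard income tax:
  CHF 37,000 × 13% = CHF 4,810
  CHF 179,000 × 26% = CHF 46,540
  CHF 13,000 × 35% = CHF 4,550
  CHF 35,000 × 48% = CHF 16,800
  → CHF 72,700
  Less rehabilitation credit CHF 20,000 → CHF 52,700

CHF 73,605 > CHF 52,700, so the minimum tax is the binding amount.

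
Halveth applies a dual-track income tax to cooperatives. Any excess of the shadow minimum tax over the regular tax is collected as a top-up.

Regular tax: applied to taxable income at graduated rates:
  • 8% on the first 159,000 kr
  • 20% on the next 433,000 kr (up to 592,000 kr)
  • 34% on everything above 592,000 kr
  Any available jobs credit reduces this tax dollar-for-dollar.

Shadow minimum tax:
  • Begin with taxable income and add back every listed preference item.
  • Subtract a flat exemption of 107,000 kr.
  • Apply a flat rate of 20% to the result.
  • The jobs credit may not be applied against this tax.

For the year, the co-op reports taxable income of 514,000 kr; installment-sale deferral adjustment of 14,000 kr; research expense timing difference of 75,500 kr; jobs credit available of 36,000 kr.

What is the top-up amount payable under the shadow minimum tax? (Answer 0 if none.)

51,580 kr

Shadow minimum tax:
  Adjusted income: 514,000 kr + 14,000 kr + 75,500 kr = 603,500 kr
  Less exemption 107,000 kr → base 496,500 kr
  496,500 kr × 20% = 99,300 kr

Regular tax:
  159,000 kr × 8% = 12,720 kr
  355,000 kr × 20% = 71,000 kr
  → 83,720 kr
  Less jobs credit 36,000 kr → 47,720 kr

Excess of shadow minimum tax over regular tax: 99,300 kr − 47,720 kr = 51,580 kr.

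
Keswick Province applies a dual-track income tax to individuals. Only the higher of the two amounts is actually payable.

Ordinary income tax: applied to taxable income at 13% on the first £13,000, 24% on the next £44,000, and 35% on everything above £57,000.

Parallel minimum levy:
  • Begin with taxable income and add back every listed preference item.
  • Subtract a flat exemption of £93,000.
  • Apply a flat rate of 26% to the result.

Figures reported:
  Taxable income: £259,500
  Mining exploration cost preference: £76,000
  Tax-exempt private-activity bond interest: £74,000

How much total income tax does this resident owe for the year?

Parallel minimum levy:
  Adjusted income: £259,500 + £76,000 + £74,000 = £409,500
  Less exemption £93,000 → base £316,500
  £316,500 × 26% = £82,290

Ordinary income tax:
  £13,000 × 13% = £1,690
  £44,000 × 24% = £10,560
  £202,500 × 35% = £70,875
  → £83,125

£83,125 > £82,290, so the ordinary income tax governs.

£83,125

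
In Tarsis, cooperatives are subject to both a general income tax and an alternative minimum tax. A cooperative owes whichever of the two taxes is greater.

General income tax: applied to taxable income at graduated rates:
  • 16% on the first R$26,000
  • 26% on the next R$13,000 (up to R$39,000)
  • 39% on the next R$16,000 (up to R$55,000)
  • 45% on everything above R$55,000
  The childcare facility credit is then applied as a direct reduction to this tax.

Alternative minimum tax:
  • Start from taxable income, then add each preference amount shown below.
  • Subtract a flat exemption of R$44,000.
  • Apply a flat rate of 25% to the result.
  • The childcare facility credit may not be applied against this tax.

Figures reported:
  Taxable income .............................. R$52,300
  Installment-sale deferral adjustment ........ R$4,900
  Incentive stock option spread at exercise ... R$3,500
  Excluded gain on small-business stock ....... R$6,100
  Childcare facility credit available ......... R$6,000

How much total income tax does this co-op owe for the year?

R$6,727

Alternative minimum tax:
  Adjusted income: R$52,300 + R$4,900 + R$3,500 + R$6,100 = R$66,800
  Less exemption R$44,000 → base R$22,800
  R$22,800 × 25% = R$5,700

General income tax:
  R$26,000 × 16% = R$4,160
  R$13,000 × 26% = R$3,380
  R$13,300 × 39% = R$5,187
  → R$12,727
  Less childcare facility credit R$6,000 → R$6,727

R$6,727 > R$5,700, so the general income tax governs.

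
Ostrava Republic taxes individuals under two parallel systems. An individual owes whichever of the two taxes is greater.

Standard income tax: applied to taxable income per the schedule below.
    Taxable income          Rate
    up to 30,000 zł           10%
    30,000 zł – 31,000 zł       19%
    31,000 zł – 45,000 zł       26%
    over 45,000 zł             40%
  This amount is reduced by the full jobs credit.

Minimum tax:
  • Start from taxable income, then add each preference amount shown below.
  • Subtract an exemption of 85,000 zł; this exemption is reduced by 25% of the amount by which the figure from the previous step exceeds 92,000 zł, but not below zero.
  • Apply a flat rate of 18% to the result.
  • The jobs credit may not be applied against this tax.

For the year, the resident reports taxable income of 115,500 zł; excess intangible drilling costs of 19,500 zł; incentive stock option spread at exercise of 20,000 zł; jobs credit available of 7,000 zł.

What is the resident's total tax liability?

Minimum tax:
  Adjusted income: 115,500 zł + 19,500 zł + 20,000 zł = 155,000 zł
  Exemption: 85,000 zł − 25% × (155,000 zł − 92,000 zł) = 85,000 zł − 15,750 zł = 69,250 zł
  Base: 155,000 zł − 69,250 zł = 85,750 zł
  85,750 zł × 18% = 15,435 zł

Standard income tax:
  30,000 zł × 10% = 3,000 zł
  1,000 zł × 19% = 190 zł
  14,000 zł × 26% = 3,640 zł
  70,500 zł × 40% = 28,200 zł
  → 35,030 zł
  Less jobs credit 7,000 zł → 28,030 zł

28,030 zł > 15,435 zł, so the standard income tax governs.

28,030 zł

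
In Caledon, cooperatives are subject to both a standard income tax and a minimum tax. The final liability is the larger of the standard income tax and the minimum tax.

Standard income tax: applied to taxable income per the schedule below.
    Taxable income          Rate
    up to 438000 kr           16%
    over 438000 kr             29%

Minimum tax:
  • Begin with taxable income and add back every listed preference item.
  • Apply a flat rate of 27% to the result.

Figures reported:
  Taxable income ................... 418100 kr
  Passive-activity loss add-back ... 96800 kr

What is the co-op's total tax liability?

139023 kr

Minimum tax:
  Adjusted income: 418100 kr + 96800 kr = 514900 kr
  514900 kr × 27% = 139023 kr

Standard income tax:
  418100 kr × 16% = 66896 kr

139023 kr > 66896 kr, so the minimum tax is the binding amount.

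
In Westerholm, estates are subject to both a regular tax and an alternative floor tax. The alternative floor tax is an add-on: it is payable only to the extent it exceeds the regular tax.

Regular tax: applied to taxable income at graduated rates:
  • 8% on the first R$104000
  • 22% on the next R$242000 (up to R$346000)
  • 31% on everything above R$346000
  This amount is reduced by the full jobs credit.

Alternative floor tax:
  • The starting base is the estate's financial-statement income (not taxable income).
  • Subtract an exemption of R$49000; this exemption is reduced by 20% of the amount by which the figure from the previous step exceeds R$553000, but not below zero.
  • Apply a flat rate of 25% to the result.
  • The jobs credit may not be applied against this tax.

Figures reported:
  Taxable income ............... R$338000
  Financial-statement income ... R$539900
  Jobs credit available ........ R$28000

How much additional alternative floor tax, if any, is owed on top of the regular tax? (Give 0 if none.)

R$90925

Regular tax:
  R$104000 × 8% = R$8320
  R$234000 × 22% = R$51480
  → R$59800
  Less jobs credit R$28000 → R$31800

Alternative floor tax:
  Base (financial-statement income): R$539900
  Exemption: R$539900 ≤ R$553000, so full R$49000 applies
  Base: R$539900 − R$49000 = R$490900
  R$490900 × 25% = R$122725

Excess of alternative floor tax over regular tax: R$122725 − R$31800 = R$90925.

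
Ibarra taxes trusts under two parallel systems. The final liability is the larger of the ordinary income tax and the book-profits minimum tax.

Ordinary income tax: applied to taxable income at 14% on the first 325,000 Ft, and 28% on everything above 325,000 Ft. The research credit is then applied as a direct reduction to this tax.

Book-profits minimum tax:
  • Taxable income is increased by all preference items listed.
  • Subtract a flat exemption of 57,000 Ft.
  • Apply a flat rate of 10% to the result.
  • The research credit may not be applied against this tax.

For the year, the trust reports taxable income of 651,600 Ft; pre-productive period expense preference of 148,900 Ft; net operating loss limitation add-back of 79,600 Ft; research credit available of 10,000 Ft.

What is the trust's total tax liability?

Ordinary income tax:
  325,000 Ft × 14% = 45,500 Ft
  326,600 Ft × 28% = 91,448 Ft
  → 136,948 Ft
  Less research credit 10,000 Ft → 126,948 Ft

Book-profits minimum tax:
  Adjusted income: 651,600 Ft + 148,900 Ft + 79,600 Ft = 880,100 Ft
  Less exemption 57,000 Ft → base 823,100 Ft
  823,100 Ft × 10% = 82,310 Ft

126,948 Ft > 82,310 Ft, so the ordinary income tax governs.

126,948 Ft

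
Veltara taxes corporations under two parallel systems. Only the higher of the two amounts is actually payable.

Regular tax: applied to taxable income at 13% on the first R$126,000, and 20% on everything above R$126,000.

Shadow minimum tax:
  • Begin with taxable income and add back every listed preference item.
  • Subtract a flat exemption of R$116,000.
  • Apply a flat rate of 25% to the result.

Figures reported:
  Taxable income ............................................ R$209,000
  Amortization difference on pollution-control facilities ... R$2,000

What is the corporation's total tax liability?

R$32,980

Shadow minimum tax:
  Adjusted income: R$209,000 + R$2,000 = R$211,000
  Less exemption R$116,000 → base R$95,000
  R$95,000 × 25% = R$23,750

Regular tax:
  R$126,000 × 13% = R$16,380
  R$83,000 × 20% = R$16,600
  → R$32,980

R$32,980 > R$23,750, so the regular tax governs.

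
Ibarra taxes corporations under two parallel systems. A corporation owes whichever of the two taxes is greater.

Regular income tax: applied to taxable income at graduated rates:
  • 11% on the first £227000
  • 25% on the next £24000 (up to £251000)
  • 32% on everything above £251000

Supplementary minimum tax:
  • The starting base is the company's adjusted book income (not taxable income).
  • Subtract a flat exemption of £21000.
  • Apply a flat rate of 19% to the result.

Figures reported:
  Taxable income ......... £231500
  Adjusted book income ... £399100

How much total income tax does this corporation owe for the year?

£71839

Regular income tax:
  £227000 × 11% = £24970
  £4500 × 25% = £1125
  → £26095

Supplementary minimum tax:
  Base (adjusted book income): £399100
  Less exemption £21000 → base £378100
  £378100 × 19% = £71839

£71839 > £26095, so the supplementary minimum tax is the binding amount.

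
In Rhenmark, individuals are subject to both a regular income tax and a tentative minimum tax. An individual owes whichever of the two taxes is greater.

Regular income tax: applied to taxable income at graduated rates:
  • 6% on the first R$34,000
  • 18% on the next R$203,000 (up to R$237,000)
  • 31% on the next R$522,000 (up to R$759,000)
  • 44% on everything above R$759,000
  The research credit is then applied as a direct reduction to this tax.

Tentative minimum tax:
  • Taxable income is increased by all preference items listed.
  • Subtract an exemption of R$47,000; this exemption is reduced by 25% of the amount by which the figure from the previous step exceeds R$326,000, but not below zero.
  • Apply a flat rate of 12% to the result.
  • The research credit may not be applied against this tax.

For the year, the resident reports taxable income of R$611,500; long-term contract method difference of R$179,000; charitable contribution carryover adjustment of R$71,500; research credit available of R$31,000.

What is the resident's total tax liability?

R$123,675

Regular income tax:
  R$34,000 × 6% = R$2,040
  R$203,000 × 18% = R$36,540
  R$374,500 × 31% = R$116,095
  → R$154,675
  Less research credit R$31,000 → R$123,675

Tentative minimum tax:
  Adjusted income: R$611,500 + R$179,000 + R$71,500 = R$862,000
  Exemption: 25% × (R$862,000 − R$326,000) = R$134,000 ≥ R$47,000, so the exemption is fully phased out
  Base: R$862,000 − R$0 = R$862,000
  R$862,000 × 12% = R$103,440

R$123,675 > R$103,440, so the regular income tax governs.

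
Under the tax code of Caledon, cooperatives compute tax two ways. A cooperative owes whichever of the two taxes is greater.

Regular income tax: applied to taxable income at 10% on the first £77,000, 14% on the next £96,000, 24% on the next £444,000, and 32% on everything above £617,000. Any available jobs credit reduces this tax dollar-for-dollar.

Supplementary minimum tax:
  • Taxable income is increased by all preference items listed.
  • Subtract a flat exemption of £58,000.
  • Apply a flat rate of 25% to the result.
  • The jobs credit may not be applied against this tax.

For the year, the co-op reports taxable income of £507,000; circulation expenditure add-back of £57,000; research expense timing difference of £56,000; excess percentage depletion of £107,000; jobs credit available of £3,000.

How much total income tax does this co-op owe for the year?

£167,250

Supplementary minimum tax:
  Adjusted income: £507,000 + £57,000 + £56,000 + £107,000 = £727,000
  Less exemption £58,000 → base £669,000
  £669,000 × 25% = £167,250

Regular income tax:
  £77,000 × 10% = £7,700
  £96,000 × 14% = £13,440
  £334,000 × 24% = £80,160
  → £101,300
  Less jobs credit £3,000 → £98,300

£167,250 > £98,300, so the supplementary minimum tax is the binding amount.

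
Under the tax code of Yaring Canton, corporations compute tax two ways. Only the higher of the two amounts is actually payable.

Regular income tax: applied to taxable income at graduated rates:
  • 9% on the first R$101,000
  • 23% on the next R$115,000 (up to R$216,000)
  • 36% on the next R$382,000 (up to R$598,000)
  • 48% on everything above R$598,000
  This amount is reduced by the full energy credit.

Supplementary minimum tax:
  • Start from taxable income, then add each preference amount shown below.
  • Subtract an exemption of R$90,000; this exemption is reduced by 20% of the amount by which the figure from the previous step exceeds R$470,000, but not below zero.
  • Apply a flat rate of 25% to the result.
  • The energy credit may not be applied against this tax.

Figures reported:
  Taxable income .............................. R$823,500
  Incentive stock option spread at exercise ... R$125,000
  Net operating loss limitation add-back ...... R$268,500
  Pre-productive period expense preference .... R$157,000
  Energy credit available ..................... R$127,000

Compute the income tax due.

Supplementary minimum tax:
  Adjusted income: R$823,500 + R$125,000 + R$268,500 + R$157,000 = R$1,374,000
  Exemption: 20% × (R$1,374,000 − R$470,000) = R$180,800 ≥ R$90,000, so the exemption is fully phased out
  Base: R$1,374,000 − R$0 = R$1,374,000
  R$1,374,000 × 25% = R$343,500

Regular income tax:
  R$101,000 × 9% = R$9,090
  R$115,000 × 23% = R$26,450
  R$382,000 × 36% = R$137,520
  R$225,500 × 48% = R$108,240
  → R$281,300
  Less energy credit R$127,000 → R$154,300

R$343,500 > R$154,300, so the supplementary minimum tax is the binding amount.

R$343,500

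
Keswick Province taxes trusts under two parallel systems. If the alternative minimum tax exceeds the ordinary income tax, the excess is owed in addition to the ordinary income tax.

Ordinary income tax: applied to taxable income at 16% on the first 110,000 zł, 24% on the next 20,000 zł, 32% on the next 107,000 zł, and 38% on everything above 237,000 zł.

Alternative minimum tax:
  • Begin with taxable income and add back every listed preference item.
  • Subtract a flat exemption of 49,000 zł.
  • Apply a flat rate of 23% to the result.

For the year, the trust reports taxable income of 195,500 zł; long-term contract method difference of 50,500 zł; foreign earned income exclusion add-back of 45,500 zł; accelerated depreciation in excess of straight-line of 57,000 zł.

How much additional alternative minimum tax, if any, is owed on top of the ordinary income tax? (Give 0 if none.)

25,525 zł

Ordinary income tax:
  110,000 zł × 16% = 17,600 zł
  20,000 zł × 24% = 4,800 zł
  65,500 zł × 32% = 20,960 zł
  → 43,360 zł

Alternative minimum tax:
  Adjusted income: 195,500 zł + 50,500 zł + 45,500 zł + 57,000 zł = 348,500 zł
  Less exemption 49,000 zł → base 299,500 zł
  299,500 zł × 23% = 68,885 zł

Excess of alternative minimum tax over ordinary income tax: 68,885 zł − 43,360 zł = 25,525 zł.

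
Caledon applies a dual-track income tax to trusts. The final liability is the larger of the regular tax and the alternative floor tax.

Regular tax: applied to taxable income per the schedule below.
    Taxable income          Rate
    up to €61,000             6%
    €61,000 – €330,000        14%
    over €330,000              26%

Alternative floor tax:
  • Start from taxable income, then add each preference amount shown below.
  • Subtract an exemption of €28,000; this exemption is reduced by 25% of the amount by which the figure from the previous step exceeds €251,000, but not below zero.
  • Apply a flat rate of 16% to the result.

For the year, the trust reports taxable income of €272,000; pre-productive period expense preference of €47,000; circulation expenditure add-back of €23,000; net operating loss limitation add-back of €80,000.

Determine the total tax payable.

€67,520

Regular tax:
  €61,000 × 6% = €3,660
  €211,000 × 14% = €29,540
  → €33,200

Alternative floor tax:
  Adjusted income: €272,000 + €47,000 + €23,000 + €80,000 = €422,000
  Exemption: 25% × (€422,000 − €251,000) = €42,750 ≥ €28,000, so the exemption is fully phased out
  Base: €422,000 − €0 = €422,000
  €422,000 × 16% = €67,520

€67,520 > €33,200, so the alternative floor tax is the binding amount.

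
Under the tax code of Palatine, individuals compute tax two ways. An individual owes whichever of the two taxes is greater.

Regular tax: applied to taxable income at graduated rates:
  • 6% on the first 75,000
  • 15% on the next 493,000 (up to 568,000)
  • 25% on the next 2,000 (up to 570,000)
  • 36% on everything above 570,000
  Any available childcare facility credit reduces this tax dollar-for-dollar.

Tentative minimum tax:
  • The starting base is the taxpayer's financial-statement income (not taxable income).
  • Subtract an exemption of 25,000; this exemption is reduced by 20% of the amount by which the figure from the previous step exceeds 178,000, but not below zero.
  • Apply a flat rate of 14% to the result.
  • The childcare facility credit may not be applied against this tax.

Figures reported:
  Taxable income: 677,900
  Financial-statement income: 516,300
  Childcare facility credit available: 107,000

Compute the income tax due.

Tentative minimum tax:
  Base (financial-statement income): 516,300
  Exemption: 20% × (516,300 − 178,000) = 67,660 ≥ 25,000, so the exemption is fully phased out
  Base: 516,300 − 0 = 516,300
  516,300 × 14% = 72,282

Regular tax:
  75,000 × 6% = 4,500
  493,000 × 15% = 73,950
  2,000 × 25% = 500
  107,900 × 36% = 38,844
  → 117,794
  Less childcare facility credit 107,000 → 10,794

72,282 > 10,794, so the tentative minimum tax is the binding amount.

72,282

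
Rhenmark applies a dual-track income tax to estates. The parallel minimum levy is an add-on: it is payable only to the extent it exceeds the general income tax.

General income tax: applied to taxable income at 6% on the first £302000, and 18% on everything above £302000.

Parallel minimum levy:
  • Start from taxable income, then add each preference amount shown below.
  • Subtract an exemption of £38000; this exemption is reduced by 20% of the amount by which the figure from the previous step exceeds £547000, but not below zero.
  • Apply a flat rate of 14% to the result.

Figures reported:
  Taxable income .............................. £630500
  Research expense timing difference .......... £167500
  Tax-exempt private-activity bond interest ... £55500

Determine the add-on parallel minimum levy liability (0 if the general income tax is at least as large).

£42240

General income tax:
  £302000 × 6% = £18120
  £328500 × 18% = £59130
  → £77250

Parallel minimum levy:
  Adjusted income: £630500 + £167500 + £55500 = £853500
  Exemption: 20% × (£853500 − £547000) = £61300 ≥ £38000, so the exemption is fully phased out
  Base: £853500 − £0 = £853500
  £853500 × 14% = £119490

Excess of parallel minimum levy over general income tax: £119490 − £77250 = £42240.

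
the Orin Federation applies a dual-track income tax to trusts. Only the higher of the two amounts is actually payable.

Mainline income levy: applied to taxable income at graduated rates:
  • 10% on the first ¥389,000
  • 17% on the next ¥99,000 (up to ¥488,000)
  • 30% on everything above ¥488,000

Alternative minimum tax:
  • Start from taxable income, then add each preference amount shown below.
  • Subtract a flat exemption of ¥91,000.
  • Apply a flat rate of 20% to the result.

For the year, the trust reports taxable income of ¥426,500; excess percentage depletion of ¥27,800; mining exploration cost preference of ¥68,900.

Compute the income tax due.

¥86,440

Alternative minimum tax:
  Adjusted income: ¥426,500 + ¥27,800 + ¥68,900 = ¥523,200
  Less exemption ¥91,000 → base ¥432,200
  ¥432,200 × 20% = ¥86,440

Mainline income levy:
  ¥389,000 × 10% = ¥38,900
  ¥37,500 × 17% = ¥6,375
  → ¥45,275

¥86,440 > ¥45,275, so the alternative minimum tax is the binding amount.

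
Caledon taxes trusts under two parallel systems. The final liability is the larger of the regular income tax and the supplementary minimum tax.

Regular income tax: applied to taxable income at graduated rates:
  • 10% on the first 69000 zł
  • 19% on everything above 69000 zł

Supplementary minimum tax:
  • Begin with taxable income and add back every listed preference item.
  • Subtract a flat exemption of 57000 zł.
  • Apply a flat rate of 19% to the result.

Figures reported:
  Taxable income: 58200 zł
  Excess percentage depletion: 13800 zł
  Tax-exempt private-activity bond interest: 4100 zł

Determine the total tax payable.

5820 zł

Supplementary minimum tax:
  Adjusted income: 58200 zł + 13800 zł + 4100 zł = 76100 zł
  Less exemption 57000 zł → base 19100 zł
  19100 zł × 19% = 3629 zł

Regular income tax:
  58200 zł × 10% = 5820 zł

5820 zł > 3629 zł, so the regular income tax governs.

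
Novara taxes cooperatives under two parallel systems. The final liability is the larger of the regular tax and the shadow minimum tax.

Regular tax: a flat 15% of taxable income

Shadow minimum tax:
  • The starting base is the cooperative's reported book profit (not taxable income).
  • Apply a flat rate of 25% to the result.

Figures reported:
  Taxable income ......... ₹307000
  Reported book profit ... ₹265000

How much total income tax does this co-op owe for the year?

Shadow minimum tax:
  Base (reported book profit): ₹265000
  ₹265000 × 25% = ₹66250

Regular tax:
  ₹307000 × 15% = ₹46050

₹66250 > ₹46050, so the shadow minimum tax is the binding amount.

₹66250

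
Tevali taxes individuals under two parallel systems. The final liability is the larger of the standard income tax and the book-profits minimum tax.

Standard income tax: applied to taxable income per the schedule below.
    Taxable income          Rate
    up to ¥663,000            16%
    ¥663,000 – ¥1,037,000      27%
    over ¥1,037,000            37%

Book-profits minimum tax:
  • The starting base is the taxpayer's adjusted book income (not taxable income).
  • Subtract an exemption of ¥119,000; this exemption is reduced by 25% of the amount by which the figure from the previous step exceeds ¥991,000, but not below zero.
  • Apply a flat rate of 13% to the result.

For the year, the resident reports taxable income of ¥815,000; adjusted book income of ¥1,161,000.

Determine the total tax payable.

Book-profits minimum tax:
  Base (adjusted book income): ¥1,161,000
  Exemption: ¥119,000 − 25% × (¥1,161,000 − ¥991,000) = ¥119,000 − ¥42,500 = ¥76,500
  Base: ¥1,161,000 − ¥76,500 = ¥1,084,500
  ¥1,084,500 × 13% = ¥140,985

Standard income tax:
  ¥663,000 × 16% = ¥106,080
  ¥152,000 × 27% = ¥41,040
  → ¥147,120

¥147,120 > ¥140,985, so the standard income tax governs.

¥147,120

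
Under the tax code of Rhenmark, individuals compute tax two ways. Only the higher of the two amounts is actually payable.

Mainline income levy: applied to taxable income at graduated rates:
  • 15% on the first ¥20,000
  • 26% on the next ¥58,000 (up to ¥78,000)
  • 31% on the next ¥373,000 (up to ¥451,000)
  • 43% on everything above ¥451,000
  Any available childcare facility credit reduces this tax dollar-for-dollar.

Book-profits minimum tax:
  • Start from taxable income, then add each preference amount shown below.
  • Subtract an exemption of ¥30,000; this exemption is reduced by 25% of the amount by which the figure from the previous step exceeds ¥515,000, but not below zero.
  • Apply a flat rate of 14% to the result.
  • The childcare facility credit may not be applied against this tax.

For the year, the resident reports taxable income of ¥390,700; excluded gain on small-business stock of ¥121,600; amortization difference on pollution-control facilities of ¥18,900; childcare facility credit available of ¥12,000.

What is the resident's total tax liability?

Mainline income levy:
  ¥20,000 × 15% = ¥3,000
  ¥58,000 × 26% = ¥15,080
  ¥312,700 × 31% = ¥96,937
  → ¥115,017
  Less childcare facility credit ¥12,000 → ¥103,017

Book-profits minimum tax:
  Adjusted income: ¥390,700 + ¥121,600 + ¥18,900 = ¥531,200
  Exemption: ¥30,000 − 25% × (¥531,200 − ¥515,000) = ¥30,000 − ¥4,050 = ¥25,950
  Base: ¥531,200 − ¥25,950 = ¥505,250
  ¥505,250 × 14% = ¥70,735

¥103,017 > ¥70,735, so the mainline income levy governs.

¥103,017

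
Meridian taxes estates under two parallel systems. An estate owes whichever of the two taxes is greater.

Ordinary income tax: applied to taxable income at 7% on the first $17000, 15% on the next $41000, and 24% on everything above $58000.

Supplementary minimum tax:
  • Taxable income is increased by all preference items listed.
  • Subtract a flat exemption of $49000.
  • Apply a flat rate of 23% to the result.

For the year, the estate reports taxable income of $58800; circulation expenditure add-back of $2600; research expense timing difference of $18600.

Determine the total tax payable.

$7532

Ordinary income tax:
  $17000 × 7% = $1190
  $41000 × 15% = $6150
  $800 × 24% = $192
  → $7532

Supplementary minimum tax:
  Adjusted income: $58800 + $2600 + $18600 = $80000
  Less exemption $49000 → base $31000
  $31000 × 23% = $7130

$7532 > $7130, so the ordinary income tax governs.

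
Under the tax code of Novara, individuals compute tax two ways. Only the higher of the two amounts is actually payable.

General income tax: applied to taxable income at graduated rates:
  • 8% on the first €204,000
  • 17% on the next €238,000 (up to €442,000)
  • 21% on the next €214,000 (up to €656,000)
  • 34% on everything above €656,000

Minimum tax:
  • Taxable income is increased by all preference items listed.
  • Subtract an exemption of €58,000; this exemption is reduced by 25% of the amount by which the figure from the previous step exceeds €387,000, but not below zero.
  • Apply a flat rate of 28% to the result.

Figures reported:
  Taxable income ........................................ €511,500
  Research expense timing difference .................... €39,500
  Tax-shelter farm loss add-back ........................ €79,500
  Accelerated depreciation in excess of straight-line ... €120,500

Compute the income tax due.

€210,280

Minimum tax:
  Adjusted income: €511,500 + €39,500 + €79,500 + €120,500 = €751,000
  Exemption: 25% × (€751,000 − €387,000) = €91,000 ≥ €58,000, so the exemption is fully phased out
  Base: €751,000 − €0 = €751,000
  €751,000 × 28% = €210,280

General income tax:
  €204,000 × 8% = €16,320
  €238,000 × 17% = €40,460
  €69,500 × 21% = €14,595
  → €71,375

€210,280 > €71,375, so the minimum tax is the binding amount.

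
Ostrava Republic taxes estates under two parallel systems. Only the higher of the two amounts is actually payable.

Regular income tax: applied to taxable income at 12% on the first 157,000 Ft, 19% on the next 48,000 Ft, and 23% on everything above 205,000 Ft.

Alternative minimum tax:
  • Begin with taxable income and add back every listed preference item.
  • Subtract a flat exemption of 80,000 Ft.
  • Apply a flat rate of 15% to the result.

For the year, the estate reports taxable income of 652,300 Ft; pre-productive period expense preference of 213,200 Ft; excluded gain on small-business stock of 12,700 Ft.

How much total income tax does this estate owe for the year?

130,839 Ft

Regular income tax:
  157,000 Ft × 12% = 18,840 Ft
  48,000 Ft × 19% = 9,120 Ft
  447,300 Ft × 23% = 102,879 Ft
  → 130,839 Ft

Alternative minimum tax:
  Adjusted income: 652,300 Ft + 213,200 Ft + 12,700 Ft = 878,200 Ft
  Less exemption 80,000 Ft → base 798,200 Ft
  798,200 Ft × 15% = 119,730 Ft

130,839 Ft > 119,730 Ft, so the regular income tax governs.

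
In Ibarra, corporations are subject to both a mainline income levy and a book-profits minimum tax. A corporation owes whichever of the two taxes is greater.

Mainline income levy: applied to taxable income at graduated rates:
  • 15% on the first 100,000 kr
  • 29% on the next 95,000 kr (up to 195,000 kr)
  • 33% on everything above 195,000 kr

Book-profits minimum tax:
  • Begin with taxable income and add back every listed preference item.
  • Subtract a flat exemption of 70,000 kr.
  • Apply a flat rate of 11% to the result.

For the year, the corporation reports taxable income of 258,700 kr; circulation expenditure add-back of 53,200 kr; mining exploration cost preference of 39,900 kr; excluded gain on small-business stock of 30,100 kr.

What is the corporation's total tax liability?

Book-profits minimum tax:
  Adjusted income: 258,700 kr + 53,200 kr + 39,900 kr + 30,100 kr = 381,900 kr
  Less exemption 70,000 kr → base 311,900 kr
  311,900 kr × 11% = 34,309 kr

Mainline income levy:
  100,000 kr × 15% = 15,000 kr
  95,000 kr × 29% = 27,550 kr
  63,700 kr × 33% = 21,021 kr
  → 63,571 kr

63,571 kr > 34,309 kr, so the mainline income levy governs.

63,571 kr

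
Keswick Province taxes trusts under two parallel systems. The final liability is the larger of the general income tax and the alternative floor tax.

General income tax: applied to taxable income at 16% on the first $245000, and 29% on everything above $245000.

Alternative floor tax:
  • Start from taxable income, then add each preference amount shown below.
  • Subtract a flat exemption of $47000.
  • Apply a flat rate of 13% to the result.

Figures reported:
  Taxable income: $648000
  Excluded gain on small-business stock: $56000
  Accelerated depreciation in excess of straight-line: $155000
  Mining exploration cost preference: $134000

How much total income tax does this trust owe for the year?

Alternative floor tax:
  Adjusted income: $648000 + $56000 + $155000 + $134000 = $993000
  Less exemption $47000 → base $946000
  $946000 × 13% = $122980

General income tax:
  $245000 × 16% = $39200
  $403000 × 29% = $116870
  → $156070

$156070 > $122980, so the general income tax governs.

$156070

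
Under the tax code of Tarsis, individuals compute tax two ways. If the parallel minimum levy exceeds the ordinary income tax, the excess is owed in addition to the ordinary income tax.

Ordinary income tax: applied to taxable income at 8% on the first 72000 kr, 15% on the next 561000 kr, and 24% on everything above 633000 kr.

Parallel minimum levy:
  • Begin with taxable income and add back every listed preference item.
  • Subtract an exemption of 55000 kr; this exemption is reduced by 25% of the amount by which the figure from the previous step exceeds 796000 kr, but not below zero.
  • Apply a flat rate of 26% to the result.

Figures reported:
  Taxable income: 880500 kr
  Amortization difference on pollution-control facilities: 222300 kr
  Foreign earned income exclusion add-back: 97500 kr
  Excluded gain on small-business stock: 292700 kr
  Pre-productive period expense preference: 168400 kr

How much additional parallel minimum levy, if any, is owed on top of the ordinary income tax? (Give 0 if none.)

Ordinary income tax:
  72000 kr × 8% = 5760 kr
  561000 kr × 15% = 84150 kr
  247500 kr × 24% = 59400 kr
  → 149310 kr

Parallel minimum levy:
  Adjusted income: 880500 kr + 222300 kr + 97500 kr + 292700 kr + 168400 kr = 1661400 kr
  Exemption: 25% × (1661400 kr − 796000 kr) = 216350 kr ≥ 55000 kr, so the exemption is fully phased out
  Base: 1661400 kr − 0 kr = 1661400 kr
  1661400 kr × 26% = 431964 kr

Excess of parallel minimum levy over ordinary income tax: 431964 kr − 149310 kr = 282654 kr.

282654 kr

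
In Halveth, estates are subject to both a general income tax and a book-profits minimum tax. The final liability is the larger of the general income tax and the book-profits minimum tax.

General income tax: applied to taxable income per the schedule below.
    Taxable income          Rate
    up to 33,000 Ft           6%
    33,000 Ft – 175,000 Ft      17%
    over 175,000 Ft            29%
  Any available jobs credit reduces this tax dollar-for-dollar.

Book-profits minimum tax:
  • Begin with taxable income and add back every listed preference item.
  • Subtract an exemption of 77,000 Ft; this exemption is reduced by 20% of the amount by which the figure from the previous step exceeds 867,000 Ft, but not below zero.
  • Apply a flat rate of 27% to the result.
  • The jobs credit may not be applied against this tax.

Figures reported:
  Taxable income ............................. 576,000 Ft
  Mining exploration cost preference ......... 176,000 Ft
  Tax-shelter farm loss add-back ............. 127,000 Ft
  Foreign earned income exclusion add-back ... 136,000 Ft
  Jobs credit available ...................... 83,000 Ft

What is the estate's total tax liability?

General income tax:
  33,000 Ft × 6% = 1,980 Ft
  142,000 Ft × 17% = 24,140 Ft
  401,000 Ft × 29% = 116,290 Ft
  → 142,410 Ft
  Less jobs credit 83,000 Ft → 59,410 Ft

Book-profits minimum tax:
  Adjusted income: 576,000 Ft + 176,000 Ft + 127,000 Ft + 136,000 Ft = 1,015,000 Ft
  Exemption: 77,000 Ft − 20% × (1,015,000 Ft − 867,000 Ft) = 77,000 Ft − 29,600 Ft = 47,400 Ft
  Base: 1,015,000 Ft − 47,400 Ft = 967,600 Ft
  967,600 Ft × 27% = 261,252 Ft

261,252 Ft > 59,410 Ft, so the book-profits minimum tax is the binding amount.

261,252 Ft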